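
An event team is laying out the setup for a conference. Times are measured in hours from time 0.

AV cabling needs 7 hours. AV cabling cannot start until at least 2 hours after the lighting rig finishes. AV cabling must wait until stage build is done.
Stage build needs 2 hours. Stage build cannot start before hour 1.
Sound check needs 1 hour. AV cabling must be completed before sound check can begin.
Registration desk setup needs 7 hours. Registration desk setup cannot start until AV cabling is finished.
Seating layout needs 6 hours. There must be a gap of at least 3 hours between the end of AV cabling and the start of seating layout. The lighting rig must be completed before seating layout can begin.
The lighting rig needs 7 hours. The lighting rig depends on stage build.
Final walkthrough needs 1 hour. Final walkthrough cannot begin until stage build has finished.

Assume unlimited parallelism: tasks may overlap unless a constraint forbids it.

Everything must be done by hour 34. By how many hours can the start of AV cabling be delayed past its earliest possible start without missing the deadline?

6

Stage build cannot begin until its own release at hour 1. It runs from hour 1 to 1 + 2 = hour 3.
The lighting rig cannot begin until stage build (finishes hour 3). It runs from hour 3 to 3 + 7 = hour 10.
AV cabling needs all of the lighting rig (finishes hour 10, plus 2-hour gap → hour 12); stage build (finishes hour 3). That puts its earliest start at hour 12; it finishes at 12 + 7 = hour 19.

Working backward from the deadline:
Nothing follows seating layout; the deadline of hour 34 is its only limit. It must start by 34 − 6 = hour 28.
Nothing follows registration desk setup; the deadline of hour 34 is its only limit. It must start by 34 − 7 = hour 27.
Sound check must finish by hour 34; it takes 1 hour, so it must start by 34 − 1 = hour 33.
AV cabling feeds seating layout (must start by hour 28, minus 3-hour gap → hour 25); registration desk setup (must start by hour 27); sound check (must start by hour 33). Taking the minimum, AV cabling must finish by hour 25 and start by 25 − 7 = hour 18.
So AV cabling can start as early as hour 12 and as late as hour 18, giving 18 − 12 = 6 hours of slack.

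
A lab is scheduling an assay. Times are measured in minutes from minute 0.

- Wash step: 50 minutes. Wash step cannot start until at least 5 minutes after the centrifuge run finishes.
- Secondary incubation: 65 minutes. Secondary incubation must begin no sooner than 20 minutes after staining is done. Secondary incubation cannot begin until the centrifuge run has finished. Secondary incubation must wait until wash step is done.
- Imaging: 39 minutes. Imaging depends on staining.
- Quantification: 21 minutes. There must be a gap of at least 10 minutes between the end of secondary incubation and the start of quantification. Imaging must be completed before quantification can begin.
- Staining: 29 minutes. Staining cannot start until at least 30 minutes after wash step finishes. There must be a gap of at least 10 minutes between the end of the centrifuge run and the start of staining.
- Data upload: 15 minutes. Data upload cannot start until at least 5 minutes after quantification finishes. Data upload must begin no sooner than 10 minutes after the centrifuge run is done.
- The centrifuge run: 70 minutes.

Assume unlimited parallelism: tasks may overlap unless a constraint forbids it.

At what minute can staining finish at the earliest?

184

Nothing blocks the centrifuge run, so it runs from minute 0 to minute 70.
Wash step waits on the centrifuge run (finishes minute 70, plus 5-minute gap → minute 75), so it starts at minute 75 and finishes at 75 + 50 = minute 125.
Staining has to wait for wash step (finishes minute 125, plus 30-minute gap → minute 155); the centrifuge run (finishes minute 70, plus 10-minute gap → minute 80). The latest of these is minute 155, so staining runs minute 155 to 155 + 29 = minute 184.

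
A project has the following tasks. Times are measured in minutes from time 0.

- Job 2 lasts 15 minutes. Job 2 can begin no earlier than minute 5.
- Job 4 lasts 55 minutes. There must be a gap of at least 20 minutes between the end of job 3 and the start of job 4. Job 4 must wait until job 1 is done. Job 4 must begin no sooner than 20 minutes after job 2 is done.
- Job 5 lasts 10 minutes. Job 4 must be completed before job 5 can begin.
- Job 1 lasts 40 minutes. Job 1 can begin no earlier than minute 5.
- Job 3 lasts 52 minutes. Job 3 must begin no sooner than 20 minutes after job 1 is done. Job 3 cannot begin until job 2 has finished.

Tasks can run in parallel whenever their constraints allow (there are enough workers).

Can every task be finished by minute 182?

No

Job 2 cannot begin until its own release at minute 5. It runs from minute 5 to 5 + 15 = minute 20.
Job 1 cannot begin until its own release at minute 5. It runs from minute 5 to 5 + 40 = minute 45.
Job 3 needs all of job 1 (finishes minute 45, plus 20-minute gap → minute 65); job 2 (finishes minute 20). That puts its earliest start at minute 65; it finishes at 65 + 52 = minute 117.
For job 4: job 3 (finishes minute 117, plus 20-minute gap → minute 137); job 1 (finishes minute 45); job 2 (finishes minute 20, plus 20-minute gap → minute 40). Taking the maximum gives a start of minute 137, and it finishes at 137 + 55 = minute 192.
Job 5 waits on job 4 (finishes minute 192), so it starts at minute 192 and finishes at 192 + 10 = minute 202.
The earliest everything can be done is minute 202, which is after the deadline of 182, so it is not possible.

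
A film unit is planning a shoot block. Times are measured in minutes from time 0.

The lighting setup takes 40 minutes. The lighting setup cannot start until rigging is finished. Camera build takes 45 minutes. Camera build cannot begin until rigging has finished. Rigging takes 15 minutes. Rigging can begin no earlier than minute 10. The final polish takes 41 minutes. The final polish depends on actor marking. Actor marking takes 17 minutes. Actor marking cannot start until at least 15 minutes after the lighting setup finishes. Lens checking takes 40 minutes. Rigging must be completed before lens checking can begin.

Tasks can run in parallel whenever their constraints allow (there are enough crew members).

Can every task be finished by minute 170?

After its own release at minute 10, rigging can start at minute 10 and finishes at minute 25.
Lens checking waits on rigging (finishes minute 25), so it starts at minute 25 and finishes at 25 + 40 = minute 65.
After rigging (finishes minute 25), camera build can start at minute 25 and finishes at minute 70.
After rigging (finishes minute 25), the lighting setup can start at minute 25 and finishes at minute 65.
After the lighting setup (finishes minute 65, plus 15-minute gap → minute 80), actor marking can start at minute 80 and finishes at minute 97.
The final polish waits on actor marking (finishes minute 97), so it starts at minute 97 and finishes at 97 + 41 = minute 138.
Every task is finished by minute 138, which is no later than the deadline of 170, so the schedule is feasible.

Yes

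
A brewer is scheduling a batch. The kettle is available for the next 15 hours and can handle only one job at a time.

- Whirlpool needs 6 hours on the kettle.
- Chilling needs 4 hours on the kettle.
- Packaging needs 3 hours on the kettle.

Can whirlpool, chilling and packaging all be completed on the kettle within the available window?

Running back to back, the jobs need 6 + 4 + 3 = 13 hours on the kettle.
Since 13 ≤ 15, they fit within the window.

Yes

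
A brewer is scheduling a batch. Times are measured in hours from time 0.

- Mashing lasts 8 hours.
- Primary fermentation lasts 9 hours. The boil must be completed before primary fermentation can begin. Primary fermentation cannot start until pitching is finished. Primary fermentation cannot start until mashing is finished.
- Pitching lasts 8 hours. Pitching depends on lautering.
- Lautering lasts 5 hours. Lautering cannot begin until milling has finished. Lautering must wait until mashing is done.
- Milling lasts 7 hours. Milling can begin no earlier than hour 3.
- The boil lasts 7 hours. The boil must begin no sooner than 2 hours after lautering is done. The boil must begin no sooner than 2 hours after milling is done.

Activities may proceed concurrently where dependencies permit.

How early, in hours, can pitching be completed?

Mashing can start immediately at hour 0; it finishes at hour 8.
Milling waits on its own release at hour 3, so it starts at hour 3 and finishes at 3 + 7 = hour 10.
Lautering cannot start until milling (finishes hour 10); mashing (finishes hour 8). The controlling bound is hour 10, so lautering finishes at 10 + 5 = hour 15.
Pitching waits on lautering (finishes hour 15), so it starts at hour 15 and finishes at 15 + 8 = hour 23.

23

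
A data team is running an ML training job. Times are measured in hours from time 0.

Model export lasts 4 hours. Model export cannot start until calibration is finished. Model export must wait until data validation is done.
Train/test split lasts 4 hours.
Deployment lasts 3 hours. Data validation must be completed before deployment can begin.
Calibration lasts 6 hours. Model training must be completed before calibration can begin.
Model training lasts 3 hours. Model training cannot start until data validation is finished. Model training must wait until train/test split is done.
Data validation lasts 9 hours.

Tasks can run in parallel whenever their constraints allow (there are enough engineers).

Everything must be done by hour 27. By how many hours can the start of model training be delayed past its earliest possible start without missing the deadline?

Train/test split can start immediately at hour 0; it finishes at hour 4.
Nothing blocks data validation, so it runs from hour 0 to hour 9.
Model training has to wait for data validation (finishes hour 9); train/test split (finishes hour 4). The latest of these is hour 9, so model training runs hour 9 to 9 + 3 = hour 12.

Working backward from the deadline:
To finish by hour 27, model export (duration 4) must start no later than hour 23.
Calibration has to be done before model export (must start by hour 23). That means finishing by hour 23, i.e. starting by 23 − 6 = hour 17.
Model training has to be done before calibration (must start by hour 17). That means finishing by hour 17, i.e. starting by 17 − 3 = hour 14.
So model training can start as early as hour 9 and as late as hour 14, giving 14 − 9 = 5 hours of slack.

5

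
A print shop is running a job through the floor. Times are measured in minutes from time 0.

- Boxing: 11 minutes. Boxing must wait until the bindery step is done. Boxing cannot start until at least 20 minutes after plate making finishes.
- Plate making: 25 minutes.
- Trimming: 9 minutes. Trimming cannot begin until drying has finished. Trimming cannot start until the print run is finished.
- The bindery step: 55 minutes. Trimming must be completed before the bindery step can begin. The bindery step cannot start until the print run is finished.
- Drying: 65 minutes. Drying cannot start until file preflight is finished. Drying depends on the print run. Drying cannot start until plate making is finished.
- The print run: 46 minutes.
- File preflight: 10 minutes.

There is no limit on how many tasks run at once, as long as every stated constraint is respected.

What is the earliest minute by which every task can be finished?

186

The print run has no prerequisites, so it starts at minute 0 and finishes at minute 46.
Plate making has no prerequisites, so it starts at minute 0 and finishes at minute 25.
File preflight can start immediately at minute 0; it finishes at minute 10.
Drying cannot start until file preflight (finishes minute 10); the print run (finishes minute 46); plate making (finishes minute 25). The controlling bound is minute 46, so drying finishes at 46 + 65 = minute 111.
Trimming has to wait for drying (finishes minute 111); the print run (finishes minute 46). The latest of these is minute 111, so trimming runs minute 111 to 111 + 9 = minute 120.
The bindery step cannot start until trimming (finishes minute 120); the print run (finishes minute 46). The controlling bound is minute 120, so the bindery step finishes at 120 + 55 = minute 175.
For boxing: the bindery step (finishes minute 175); plate making (finishes minute 25, plus 20-minute gap → minute 45). Taking the maximum gives a start of minute 175, and it finishes at 175 + 11 = minute 186.
All tasks are finished once the last one completes. Finish times: File preflight at 10, Plate making at 25, The print run at 46, Drying at 111, Trimming at 120, The bindery step at 175, Boxing at 186. The latest is minute 186.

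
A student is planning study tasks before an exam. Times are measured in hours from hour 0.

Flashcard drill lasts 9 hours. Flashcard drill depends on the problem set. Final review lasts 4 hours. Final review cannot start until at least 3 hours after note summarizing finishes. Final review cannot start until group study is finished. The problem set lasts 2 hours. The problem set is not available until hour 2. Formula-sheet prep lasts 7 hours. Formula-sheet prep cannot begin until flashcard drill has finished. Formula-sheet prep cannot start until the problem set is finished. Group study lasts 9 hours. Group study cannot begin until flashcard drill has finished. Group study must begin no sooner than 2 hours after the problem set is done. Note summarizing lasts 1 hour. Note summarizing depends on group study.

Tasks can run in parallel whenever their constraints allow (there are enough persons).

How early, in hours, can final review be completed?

The problem set waits on its own release at hour 2, so it starts at hour 2 and finishes at 2 + 2 = hour 4.
After the problem set (finishes hour 4), flashcard drill can start at hour 4 and finishes at hour 13.
Group study has to wait for flashcard drill (finishes hour 13); the problem set (finishes hour 4, plus 2-hour gap → hour 6). The latest of these is hour 13, so group study runs hour 13 to 13 + 9 = hour 22.
Note summarizing cannot begin until group study (finishes hour 22). It runs from hour 22 to 22 + 1 = hour 23.
Final review cannot start until note summarizing (finishes hour 23, plus 3-hour gap → hour 26); group study (finishes hour 22). The controlling bound is hour 26, so final review finishes at 26 + 4 = hour 30.

30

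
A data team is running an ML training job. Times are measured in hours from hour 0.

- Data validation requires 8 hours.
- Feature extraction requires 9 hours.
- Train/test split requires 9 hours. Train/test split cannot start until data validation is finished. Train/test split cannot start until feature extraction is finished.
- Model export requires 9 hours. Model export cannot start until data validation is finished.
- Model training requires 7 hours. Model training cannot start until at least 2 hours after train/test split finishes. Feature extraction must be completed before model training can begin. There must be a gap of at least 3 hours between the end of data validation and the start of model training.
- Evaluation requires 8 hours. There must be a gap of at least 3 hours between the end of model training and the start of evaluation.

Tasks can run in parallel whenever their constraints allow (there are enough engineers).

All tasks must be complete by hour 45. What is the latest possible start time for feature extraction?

7

Evaluation must finish by hour 45; it takes 8 hours, so it must start by 45 − 8 = hour 37.
Model training feeds into evaluation (must start by hour 37, minus 3-hour gap → hour 34); so model training must finish by hour 34 and therefore start by hour 27.
Since model training (must start by hour 27, minus 2-hour gap → hour 25) depends on it, train/test split must finish by hour 25. Backing off its 9-hour duration gives a latest start of hour 16.
For feature extraction: train/test split (must start by hour 16); model training (must start by hour 27). The most restrictive is hour 16; with a 9-hour duration, feature extraction must start by hour 7.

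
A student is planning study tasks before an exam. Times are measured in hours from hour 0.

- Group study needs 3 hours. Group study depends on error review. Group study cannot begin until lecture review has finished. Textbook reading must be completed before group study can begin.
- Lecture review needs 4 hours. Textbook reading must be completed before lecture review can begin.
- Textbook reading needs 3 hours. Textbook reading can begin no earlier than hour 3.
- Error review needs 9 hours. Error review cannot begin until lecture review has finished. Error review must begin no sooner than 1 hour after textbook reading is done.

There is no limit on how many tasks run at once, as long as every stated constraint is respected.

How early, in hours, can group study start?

After its own release at hour 3, textbook reading can start at hour 3 and finishes at hour 6.
Lecture review waits on textbook reading (finishes hour 6), so it starts at hour 6 and finishes at 6 + 4 = hour 10.
Error review has to wait for lecture review (finishes hour 10); textbook reading (finishes hour 6, plus 1-hour gap → hour 7). The latest of these is hour 10, so error review runs hour 10 to 10 + 9 = hour 19.
Group study waits on error review (finishes hour 19); lecture review (finishes hour 10); textbook reading (finishes hour 6). The latest of these is hour 19, which is the earliest group study can start.

19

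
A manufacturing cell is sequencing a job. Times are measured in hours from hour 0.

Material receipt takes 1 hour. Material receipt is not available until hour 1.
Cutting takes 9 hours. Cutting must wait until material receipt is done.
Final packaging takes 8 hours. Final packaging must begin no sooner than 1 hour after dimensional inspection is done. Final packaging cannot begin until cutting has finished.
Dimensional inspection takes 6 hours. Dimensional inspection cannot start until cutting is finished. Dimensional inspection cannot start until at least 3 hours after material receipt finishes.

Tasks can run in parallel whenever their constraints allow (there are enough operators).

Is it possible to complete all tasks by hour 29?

Yes

Material receipt cannot begin until its own release at hour 1. It runs from hour 1 to 1 + 1 = hour 2.
Cutting cannot begin until material receipt (finishes hour 2). It runs from hour 2 to 2 + 9 = hour 11.
Dimensional inspection cannot start until cutting (finishes hour 11); material receipt (finishes hour 2, plus 3-hour gap → hour 5). The controlling bound is hour 11, so dimensional inspection finishes at 11 + 6 = hour 17.
Final packaging has to wait for dimensional inspection (finishes hour 17, plus 1-hour gap → hour 18); cutting (finishes hour 11). The latest of these is hour 18, so final packaging runs hour 18 to 18 + 8 = hour 26.
Every task is finished by hour 26, which is no later than the deadline of 29, so the schedule is feasible.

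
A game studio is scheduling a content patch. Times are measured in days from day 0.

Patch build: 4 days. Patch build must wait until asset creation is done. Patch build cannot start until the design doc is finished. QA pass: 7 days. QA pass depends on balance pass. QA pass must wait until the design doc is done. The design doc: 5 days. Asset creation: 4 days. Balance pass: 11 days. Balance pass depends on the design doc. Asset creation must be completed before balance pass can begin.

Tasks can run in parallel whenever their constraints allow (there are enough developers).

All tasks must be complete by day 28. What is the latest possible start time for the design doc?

5

QA pass must finish by day 28; it takes 7 days, so it must start by 28 − 7 = day 21.
Balance pass must finish before QA pass (must start by day 21). With an 11-day duration, balance pass must start by 21 − 11 = day 10.
Nothing follows patch build; the deadline of day 28 is its only limit. It must start by 28 − 4 = day 24.
For the design doc: balance pass (must start by day 10); QA pass (must start by day 21); patch build (must start by day 24). The most restrictive is day 10; with a 5-day duration, the design doc must start by day 5.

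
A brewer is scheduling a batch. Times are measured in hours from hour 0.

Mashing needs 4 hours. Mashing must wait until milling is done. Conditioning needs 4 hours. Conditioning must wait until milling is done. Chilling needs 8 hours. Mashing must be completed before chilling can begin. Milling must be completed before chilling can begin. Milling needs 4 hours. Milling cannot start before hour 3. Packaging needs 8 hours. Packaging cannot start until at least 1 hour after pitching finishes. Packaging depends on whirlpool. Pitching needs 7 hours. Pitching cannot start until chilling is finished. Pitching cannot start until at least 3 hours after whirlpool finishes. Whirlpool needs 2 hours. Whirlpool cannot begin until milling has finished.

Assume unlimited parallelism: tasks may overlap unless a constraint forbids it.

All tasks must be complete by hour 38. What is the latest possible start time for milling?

Nothing follows packaging; the deadline of hour 38 is its only limit. It must start by 38 − 8 = hour 30.
Pitching has to be done before packaging (must start by hour 30, minus 1-hour gap → hour 29). That means finishing by hour 29, i.e. starting by 29 − 7 = hour 22.
Chilling must finish before pitching (must start by hour 22). With an 8-hour duration, chilling must start by 22 − 8 = hour 14.
Mashing has to be done before chilling (must start by hour 14). That means finishing by hour 14, i.e. starting by 14 − 4 = hour 10.
Whirlpool has several dependents: pitching (must start by hour 22, minus 3-hour gap → hour 19); packaging (must start by hour 30). The earliest of those limits is hour 19, so whirlpool must start by 19 − 2 = hour 17.
Nothing follows conditioning; the deadline of hour 38 is its only limit. It must start by 38 − 4 = hour 34.
Milling has several dependents: mashing (must start by hour 10); whirlpool (must start by hour 17); chilling (must start by hour 14); conditioning (must start by hour 34). The earliest of those limits is hour 10, so milling must start by 10 − 4 = hour 6.

6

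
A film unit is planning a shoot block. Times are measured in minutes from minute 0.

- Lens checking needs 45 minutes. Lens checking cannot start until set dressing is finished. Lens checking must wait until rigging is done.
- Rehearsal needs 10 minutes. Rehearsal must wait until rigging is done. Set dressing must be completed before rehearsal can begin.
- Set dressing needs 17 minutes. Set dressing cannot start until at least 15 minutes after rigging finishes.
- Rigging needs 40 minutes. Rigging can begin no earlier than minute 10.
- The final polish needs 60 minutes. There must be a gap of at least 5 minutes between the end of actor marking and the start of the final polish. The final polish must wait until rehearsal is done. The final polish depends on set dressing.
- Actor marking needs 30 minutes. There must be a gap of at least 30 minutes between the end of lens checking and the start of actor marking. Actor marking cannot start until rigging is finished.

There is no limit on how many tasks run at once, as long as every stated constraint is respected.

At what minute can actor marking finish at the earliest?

187

After its own release at minute 10, rigging can start at minute 10 and finishes at minute 50.
Set dressing cannot begin until rigging (finishes minute 50, plus 15-minute gap → minute 65). It runs from minute 65 to 65 + 17 = minute 82.
Lens checking cannot start until set dressing (finishes minute 82); rigging (finishes minute 50). The controlling bound is minute 82, so lens checking finishes at 82 + 45 = minute 127.
Actor marking cannot start until lens checking (finishes minute 127, plus 30-minute gap → minute 157); rigging (finishes minute 50). The controlling bound is minute 157, so actor marking finishes at 157 + 30 = minute 187.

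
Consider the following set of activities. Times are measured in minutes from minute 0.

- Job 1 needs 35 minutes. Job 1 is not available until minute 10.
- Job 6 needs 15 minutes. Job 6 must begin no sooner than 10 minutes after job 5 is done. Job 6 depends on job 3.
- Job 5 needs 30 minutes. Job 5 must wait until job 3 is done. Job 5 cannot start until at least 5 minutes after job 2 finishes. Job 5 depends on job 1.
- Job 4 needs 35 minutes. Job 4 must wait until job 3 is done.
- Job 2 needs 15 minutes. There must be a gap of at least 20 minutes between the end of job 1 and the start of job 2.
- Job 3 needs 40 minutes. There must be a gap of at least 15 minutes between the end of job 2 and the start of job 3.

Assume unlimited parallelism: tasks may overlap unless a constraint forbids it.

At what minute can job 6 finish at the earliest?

Job 1 cannot begin until its own release at minute 10. It runs from minute 10 to 10 + 35 = minute 45.
Job 2 waits on job 1 (finishes minute 45, plus 20-minute gap → minute 65), so it starts at minute 65 and finishes at 65 + 15 = minute 80.
Job 3 waits on job 2 (finishes minute 80, plus 15-minute gap → minute 95), so it starts at minute 95 and finishes at 95 + 40 = minute 135.
Job 5 has to wait for job 3 (finishes minute 135); job 2 (finishes minute 80, plus 5-minute gap → minute 85); job 1 (finishes minute 45). The latest of these is minute 135, so job 5 runs minute 135 to 135 + 30 = minute 165.
Job 6 has to wait for job 5 (finishes minute 165, plus 10-minute gap → minute 175); job 3 (finishes minute 135). The latest of these is minute 175, so job 6 runs minute 175 to 175 + 15 = minute 190.

190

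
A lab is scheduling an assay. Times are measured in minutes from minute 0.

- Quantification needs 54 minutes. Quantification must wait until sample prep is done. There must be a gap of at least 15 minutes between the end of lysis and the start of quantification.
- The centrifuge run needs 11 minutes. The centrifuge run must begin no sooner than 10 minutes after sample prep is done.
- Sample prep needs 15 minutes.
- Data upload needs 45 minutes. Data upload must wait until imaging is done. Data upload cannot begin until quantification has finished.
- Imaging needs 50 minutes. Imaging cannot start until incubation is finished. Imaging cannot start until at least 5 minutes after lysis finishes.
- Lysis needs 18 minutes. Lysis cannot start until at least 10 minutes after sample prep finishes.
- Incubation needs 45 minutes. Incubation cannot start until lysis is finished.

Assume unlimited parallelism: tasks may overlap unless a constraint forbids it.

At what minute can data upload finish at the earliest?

183

Sample prep has no prerequisites, so it starts at minute 0 and finishes at minute 15.
After sample prep (finishes minute 15, plus 10-minute gap → minute 25), lysis can start at minute 25 and finishes at minute 43.
Quantification cannot start until sample prep (finishes minute 15); lysis (finishes minute 43, plus 15-minute gap → minute 58). The controlling bound is minute 58, so quantification finishes at 58 + 54 = minute 112.
After lysis (finishes minute 43), incubation can start at minute 43 and finishes at minute 88.
For imaging: incubation (finishes minute 88); lysis (finishes minute 43, plus 5-minute gap → minute 48). Taking the maximum gives a start of minute 88, and it finishes at 88 + 50 = minute 138.
Data upload needs all of imaging (finishes minute 138); quantification (finishes minute 112). That puts its earliest start at minute 138; it finishes at 138 + 45 = minute 183.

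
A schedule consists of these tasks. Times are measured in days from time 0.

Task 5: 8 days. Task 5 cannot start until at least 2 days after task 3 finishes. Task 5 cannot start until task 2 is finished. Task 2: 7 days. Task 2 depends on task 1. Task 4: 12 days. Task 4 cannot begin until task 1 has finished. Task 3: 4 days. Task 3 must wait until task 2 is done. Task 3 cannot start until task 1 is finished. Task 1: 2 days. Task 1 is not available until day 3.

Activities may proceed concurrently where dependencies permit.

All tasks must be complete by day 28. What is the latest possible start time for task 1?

Nothing follows task 5; the deadline of day 28 is its only limit. It must start by 28 − 8 = day 20.
Task 3 must finish before task 5 (must start by day 20, minus 2-day gap → day 18). With a 4-day duration, task 3 must start by 18 − 4 = day 14.
For task 2: task 3 (must start by day 14); task 5 (must start by day 20). The most restrictive is day 14; with a 7-day duration, task 2 must start by day 7.
Task 4 must finish by day 28; it takes 12 days, so it must start by 28 − 12 = day 16.
Task 1 must finish in time for task 2 (must start by day 7); task 3 (must start by day 14); task 4 (must start by day 16). The tightest is day 7, so task 1 must start by 7 − 2 = day 5.

5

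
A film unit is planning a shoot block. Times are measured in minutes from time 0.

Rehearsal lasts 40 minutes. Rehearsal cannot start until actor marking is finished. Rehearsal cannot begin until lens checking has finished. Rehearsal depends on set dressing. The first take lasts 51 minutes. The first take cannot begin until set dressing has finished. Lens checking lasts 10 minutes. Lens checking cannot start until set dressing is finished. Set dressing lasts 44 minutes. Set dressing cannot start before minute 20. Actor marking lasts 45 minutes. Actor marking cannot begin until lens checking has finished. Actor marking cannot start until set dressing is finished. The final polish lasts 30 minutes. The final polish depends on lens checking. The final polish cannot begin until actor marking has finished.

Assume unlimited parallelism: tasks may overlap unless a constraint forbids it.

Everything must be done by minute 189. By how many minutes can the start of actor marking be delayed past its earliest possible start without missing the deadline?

30

Set dressing cannot begin until its own release at minute 20. It runs from minute 20 to 20 + 44 = minute 64.
Lens checking waits on set dressing (finishes minute 64), so it starts at minute 64 and finishes at 64 + 10 = minute 74.
Actor marking has to wait for lens checking (finishes minute 74); set dressing (finishes minute 64). The latest of these is minute 74, so actor marking runs minute 74 to 74 + 45 = minute 119.

Working backward from the deadline:
To finish by minute 189, rehearsal (duration 40) must start no later than minute 149.
The final polish has no dependents, so it just needs to finish by minute 189. Starting by 189 − 30 = minute 159 achieves that.
Actor marking has several dependents: rehearsal (must start by minute 149); the final polish (must start by minute 159). The earliest of those limits is minute 149, so actor marking must start by 149 − 45 = minute 104.
So actor marking can start as early as minute 74 and as late as minute 104, giving 104 − 74 = 30 minutes of slack.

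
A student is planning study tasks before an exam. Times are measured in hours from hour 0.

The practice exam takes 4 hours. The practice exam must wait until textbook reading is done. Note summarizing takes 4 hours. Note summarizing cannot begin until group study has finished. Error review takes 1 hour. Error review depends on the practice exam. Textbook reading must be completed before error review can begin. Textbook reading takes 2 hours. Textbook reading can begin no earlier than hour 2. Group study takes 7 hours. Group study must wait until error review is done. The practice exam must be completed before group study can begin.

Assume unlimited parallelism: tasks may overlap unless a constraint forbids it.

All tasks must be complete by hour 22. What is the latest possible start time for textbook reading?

Nothing follows note summarizing; the deadline of hour 22 is its only limit. It must start by 22 − 4 = hour 18.
Group study feeds into note summarizing (must start by hour 18); so group study must finish by hour 18 and therefore start by hour 11.
Error review feeds into group study (must start by hour 11); so error review must finish by hour 11 and therefore start by hour 10.
The practice exam must finish in time for error review (must start by hour 10); group study (must start by hour 11). The tightest is hour 10, so the practice exam must start by 10 − 4 = hour 6.
Textbook reading feeds the practice exam (must start by hour 6); error review (must start by hour 10). Taking the minimum, textbook reading must finish by hour 6 and start by 6 − 2 = hour 4.

4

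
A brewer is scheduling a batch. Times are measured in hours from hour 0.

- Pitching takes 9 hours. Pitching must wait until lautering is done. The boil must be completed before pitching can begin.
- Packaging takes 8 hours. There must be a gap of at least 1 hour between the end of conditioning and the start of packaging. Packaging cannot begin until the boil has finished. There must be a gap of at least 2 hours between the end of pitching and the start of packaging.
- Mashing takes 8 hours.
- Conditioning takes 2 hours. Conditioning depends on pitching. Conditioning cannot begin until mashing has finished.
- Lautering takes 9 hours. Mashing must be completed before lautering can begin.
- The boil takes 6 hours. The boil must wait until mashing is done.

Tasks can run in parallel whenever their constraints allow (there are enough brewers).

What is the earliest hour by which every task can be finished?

Mashing has no prerequisites, so it starts at hour 0 and finishes at hour 8.
The boil waits on mashing (finishes hour 8), so it starts at hour 8 and finishes at 8 + 6 = hour 14.
Lautering cannot begin until mashing (finishes hour 8). It runs from hour 8 to 8 + 9 = hour 17.
Pitching has to wait for lautering (finishes hour 17); the boil (finishes hour 14). The latest of these is hour 17, so pitching runs hour 17 to 17 + 9 = hour 26.
Conditioning needs all of pitching (finishes hour 26); mashing (finishes hour 8). That puts its earliest start at hour 26; it finishes at 26 + 2 = hour 28.
Packaging cannot start until conditioning (finishes hour 28, plus 1-hour gap → hour 29); the boil (finishes hour 14); pitching (finishes hour 26, plus 2-hour gap → hour 28). The controlling bound is hour 29, so packaging finishes at 29 + 8 = hour 37.
All tasks are finished once the last one completes. Finish times: Mashing at 8, Lautering at 17, The boil at 14, Pitching at 26, Conditioning at 28, Packaging at 37. The latest is hour 37.

37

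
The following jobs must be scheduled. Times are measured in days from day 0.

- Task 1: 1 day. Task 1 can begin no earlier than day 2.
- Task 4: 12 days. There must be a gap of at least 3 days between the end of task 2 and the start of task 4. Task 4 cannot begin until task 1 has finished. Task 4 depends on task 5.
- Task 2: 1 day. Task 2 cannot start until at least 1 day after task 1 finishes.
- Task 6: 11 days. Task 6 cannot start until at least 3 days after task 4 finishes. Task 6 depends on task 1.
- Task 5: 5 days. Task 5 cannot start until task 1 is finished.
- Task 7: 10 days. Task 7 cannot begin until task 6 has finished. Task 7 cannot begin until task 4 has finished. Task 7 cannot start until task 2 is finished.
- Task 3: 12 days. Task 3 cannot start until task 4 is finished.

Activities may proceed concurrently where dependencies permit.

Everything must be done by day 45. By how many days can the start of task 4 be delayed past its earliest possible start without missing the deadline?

1

After its own release at day 2, task 1 can start at day 2 and finishes at day 3.
Task 5 waits on task 1 (finishes day 3), so it starts at day 3 and finishes at 3 + 5 = day 8.
Task 2 cannot begin until task 1 (finishes day 3, plus 1-day gap → day 4). It runs from day 4 to 4 + 1 = day 5.
Task 4 needs all of task 2 (finishes day 5, plus 3-day gap → day 8); task 1 (finishes day 3); task 5 (finishes day 8). That puts its earliest start at day 8; it finishes at 8 + 12 = day 20.

Working backward from the deadline:
Task 3 has no dependents, so it just needs to finish by day 45. Starting by 45 − 12 = day 33 achieves that.
Task 7 must finish by day 45; it takes 10 days, so it must start by 45 − 10 = day 35.
Task 6 must finish before task 7 (must start by day 35). With an 11-day duration, task 6 must start by 35 − 11 = day 24.
For task 4: task 3 (must start by day 33); task 6 (must start by day 24, minus 3-day gap → day 21); task 7 (must start by day 35). The most restrictive is day 21; with a 12-day duration, task 4 must start by day 9.
So task 4 can start as early as day 8 and as late as day 9, giving 9 − 8 = 1 day of slack.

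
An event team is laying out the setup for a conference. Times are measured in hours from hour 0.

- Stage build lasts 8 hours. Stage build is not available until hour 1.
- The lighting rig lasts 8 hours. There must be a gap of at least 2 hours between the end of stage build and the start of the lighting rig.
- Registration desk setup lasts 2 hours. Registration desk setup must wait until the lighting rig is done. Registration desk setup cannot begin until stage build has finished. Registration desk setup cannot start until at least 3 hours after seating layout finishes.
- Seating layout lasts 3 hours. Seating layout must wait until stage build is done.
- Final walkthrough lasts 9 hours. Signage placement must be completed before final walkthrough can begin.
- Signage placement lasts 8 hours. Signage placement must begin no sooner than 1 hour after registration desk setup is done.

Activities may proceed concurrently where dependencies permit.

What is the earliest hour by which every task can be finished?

39

After its own release at hour 1, stage build can start at hour 1 and finishes at hour 9.
Seating layout waits on stage build (finishes hour 9), so it starts at hour 9 and finishes at 9 + 3 = hour 12.
The lighting rig cannot begin until stage build (finishes hour 9, plus 2-hour gap → hour 11). It runs from hour 11 to 11 + 8 = hour 19.
Registration desk setup needs all of the lighting rig (finishes hour 19); stage build (finishes hour 9); seating layout (finishes hour 12, plus 3-hour gap → hour 15). That puts its earliest start at hour 19; it finishes at 19 + 2 = hour 21.
Signage placement cannot begin until registration desk setup (finishes hour 21, plus 1-hour gap → hour 22). It runs from hour 22 to 22 + 8 = hour 30.
Final walkthrough cannot begin until signage placement (finishes hour 30). It runs from hour 30 to 30 + 9 = hour 39.
All tasks are finished once the last one completes. Finish times: Stage build at 9, The lighting rig at 19, Seating layout at 12, Registration desk setup at 21, Signage placement at 30, Final walkthrough at 39. The latest is hour 39.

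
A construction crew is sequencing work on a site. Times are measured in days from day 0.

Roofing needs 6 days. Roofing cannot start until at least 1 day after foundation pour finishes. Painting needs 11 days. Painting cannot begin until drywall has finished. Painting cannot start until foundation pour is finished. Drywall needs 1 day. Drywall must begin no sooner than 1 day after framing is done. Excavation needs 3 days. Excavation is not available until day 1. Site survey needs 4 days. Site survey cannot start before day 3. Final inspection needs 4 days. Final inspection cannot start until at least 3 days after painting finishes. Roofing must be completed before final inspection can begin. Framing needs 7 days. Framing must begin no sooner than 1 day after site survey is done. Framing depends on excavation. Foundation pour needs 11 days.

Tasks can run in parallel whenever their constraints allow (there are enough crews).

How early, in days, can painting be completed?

Foundation pour can start immediately at day 0; it finishes at day 11.
Excavation cannot begin until its own release at day 1. It runs from day 1 to 1 + 3 = day 4.
After its own release at day 3, site survey can start at day 3 and finishes at day 7.
For framing: site survey (finishes day 7, plus 1-day gap → day 8); excavation (finishes day 4). Taking the maximum gives a start of day 8, and it finishes at 8 + 7 = day 15.
Drywall waits on framing (finishes day 15, plus 1-day gap → day 16), so it starts at day 16 and finishes at 16 + 1 = day 17.
Painting has to wait for drywall (finishes day 17); foundation pour (finishes day 11). The latest of these is day 17, so painting runs day 17 to 17 + 11 = day 28.

28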